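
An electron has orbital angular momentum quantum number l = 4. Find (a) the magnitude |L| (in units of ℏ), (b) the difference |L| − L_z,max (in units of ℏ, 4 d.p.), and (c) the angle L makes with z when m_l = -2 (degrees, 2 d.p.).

|L| = ℏ√(4·5) = 2√5 ℏ ≈ 4.472ℏ.
|L| − L_z,max = (2√5 − 4)ℏ ≈ 0.4721ℏ.
For m_l = -2: cos θ = -2/√20, θ ≈ 116.57°.

|L| = 2√5 ℏ ≈ 4.472ℏ; |L|−L_z,max ≈ 0.4721ℏ; θ(m_l=-2) ≈ 116.57°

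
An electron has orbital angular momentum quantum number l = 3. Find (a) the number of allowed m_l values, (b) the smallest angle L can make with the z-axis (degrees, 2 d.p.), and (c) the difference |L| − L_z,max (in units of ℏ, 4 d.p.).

7 values; θ_min ≈ 30.00°; |L|−L_z,max ≈ 0.4641ℏ

There are 2l+1 = 7 values of m_l.
cos θ_min = 3/√12, so θ_min ≈ 30.00°.
|L| − L_z,max = (2√3 − 3)ℏ ≈ 0.4641ℏ.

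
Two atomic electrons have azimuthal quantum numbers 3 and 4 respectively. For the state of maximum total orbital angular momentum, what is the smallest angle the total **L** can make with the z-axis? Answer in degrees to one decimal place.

θ_min ≈ 20.7°

Angular momentum addition gives L = |l₁ − l₂|, …, l₁ + l₂.
L ∈ {1, 2, 3, 4, 5, 6, 7}.
The maximum is L = 7, with |L_tot| = ℏ√(7·8) = 2√14 ℏ.
The minimum angle with z is arccos(7/√56) ≈ 20.7°.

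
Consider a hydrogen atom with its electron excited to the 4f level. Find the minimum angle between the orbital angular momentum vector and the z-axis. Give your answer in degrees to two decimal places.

The 4f level has l = 3.
|L| = ℏ√(l(l+1)) = 2√3 ℏ.
The smallest angle corresponds to the largest L_z, i.e. m_l = l = 3, giving L_z = 3ℏ.
cos θ_min = 3/√12, so θ_min ≈ 30.00°.

θ_min ≈ 30.00°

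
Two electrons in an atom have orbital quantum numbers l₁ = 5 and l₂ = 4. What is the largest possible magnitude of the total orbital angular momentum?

|L_tot|_max = 3√10 ℏ ≈ 9.487ℏ

L runs from |5 − 4| = 1 to 5 + 4 = 9.
Allowed values: L = 1, 2, 3, 4, 5, 6, 7, 8, 9.
The largest magnitude corresponds to L = 9: |L_tot| = ℏ√(9·10) = 3√10 ℏ.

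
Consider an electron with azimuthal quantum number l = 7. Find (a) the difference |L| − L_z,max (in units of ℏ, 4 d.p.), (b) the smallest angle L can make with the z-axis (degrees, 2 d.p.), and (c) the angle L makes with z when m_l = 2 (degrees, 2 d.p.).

|L|−L_z,max ≈ 0.4833ℏ; θ_min ≈ 20.70°; θ(m_l=2) ≈ 74.50°

|L| − L_z,max = (2√14 − 7)ℏ ≈ 0.4833ℏ.
cos θ_min = 7/√56, so θ_min ≈ 20.70°.
For m_l = 2: cos θ = 2/√56, θ ≈ 74.50°.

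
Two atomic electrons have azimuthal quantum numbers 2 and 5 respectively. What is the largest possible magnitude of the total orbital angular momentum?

|L_tot|_max = 2√14 ℏ ≈ 7.483ℏ

L runs from |2 − 5| = 3 to 2 + 5 = 7.
L ∈ {3, 4, 5, 6, 7}.
The largest magnitude corresponds to L = 7: |L_tot| = ℏ√(7·8) = 2√14 ℏ.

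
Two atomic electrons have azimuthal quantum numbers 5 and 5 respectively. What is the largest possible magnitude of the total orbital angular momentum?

|L_tot|_max = √110 ℏ ≈ 10.488ℏ

Angular momentum addition gives L = |l₁ − l₂|, …, l₁ + l₂.
L ∈ {0, 1, 2, 3, 4, 5, 6, 7, 8, 9, 10}.
The largest magnitude corresponds to L = 10: |L_tot| = ℏ√(10·11) = √110 ℏ.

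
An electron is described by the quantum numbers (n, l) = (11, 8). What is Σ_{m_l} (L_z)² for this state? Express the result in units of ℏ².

Σ(L_z)² = 408 ℏ²

m_l runs from −8 to 8, i.e. {-8, -7, -6, -5, -4, -3, -2, -1, 0, 1, 2, 3, 4, 5, 6, 7, 8}.
Σ m_l² = l(l+1)(2l+1)/3 = 8·9·17/3 = 408.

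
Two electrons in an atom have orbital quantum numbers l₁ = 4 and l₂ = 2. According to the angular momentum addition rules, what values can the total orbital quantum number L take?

L = 2, 3, 4, 5, 6

The total orbital quantum number L ranges from |l₁ − l₂| to l₁ + l₂ in integer steps.
Allowed values: L = 2, 3, 4, 5, 6.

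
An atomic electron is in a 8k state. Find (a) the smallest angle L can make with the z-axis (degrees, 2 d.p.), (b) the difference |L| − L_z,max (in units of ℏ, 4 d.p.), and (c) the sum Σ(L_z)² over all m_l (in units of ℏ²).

θ_min ≈ 20.70°; |L|−L_z,max ≈ 0.4833ℏ; Σ(L_z)² = 280 ℏ²

For 8k, l = 7.
cos θ_min = 7/√56, so θ_min ≈ 20.70°.
|L| − L_z,max = (2√14 − 7)ℏ ≈ 0.4833ℏ.
Σ m_l² = 280, so Σ(L_z)² = 280 ℏ².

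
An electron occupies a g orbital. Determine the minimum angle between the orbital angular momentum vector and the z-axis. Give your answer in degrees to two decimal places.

For a g orbital, l = 4.
|L|² = l(l+1)ℏ² = 20ℏ², so |L| = 2√5 ℏ.
The smallest angle corresponds to the largest L_z, i.e. m_l = l = 4, giving L_z = 4ℏ.
cos θ_min = 4/√20, so θ_min ≈ 26.57°.

θ_min ≈ 26.57°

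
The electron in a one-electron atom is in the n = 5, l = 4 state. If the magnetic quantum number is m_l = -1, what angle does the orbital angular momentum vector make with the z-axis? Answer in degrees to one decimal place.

θ ≈ 102.9°

|L| = ℏ√(l(l+1)) = 2√5 ℏ.
L_z = m_l ℏ = −1ℏ.
cos θ = L_z/|L| = -1/√20, so θ ≈ 102.9°.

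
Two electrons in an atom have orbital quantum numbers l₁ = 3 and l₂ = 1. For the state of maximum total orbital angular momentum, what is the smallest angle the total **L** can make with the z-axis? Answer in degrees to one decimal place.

θ_min ≈ 26.6°

Angular momentum addition gives L = |l₁ − l₂|, …, l₁ + l₂.
Allowed values: L = 2, 3, 4.
The maximum is L = 4, with |L_tot| = ℏ√(4·5) = 2√5 ℏ.
The minimum angle with z is arccos(4/√20) ≈ 26.6°.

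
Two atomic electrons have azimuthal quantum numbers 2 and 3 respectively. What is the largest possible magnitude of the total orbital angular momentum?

L runs from |2 − 3| = 1 to 2 + 3 = 5.
Allowed values: L = 1, 2, 3, 4, 5.
The largest magnitude corresponds to L = 5: |L_tot| = ℏ√(5·6) = √30 ℏ.

|L_tot|_max = √30 ℏ ≈ 5.477ℏ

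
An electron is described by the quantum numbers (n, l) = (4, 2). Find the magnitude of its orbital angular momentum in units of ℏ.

|L| = √6 ℏ ≈ 2.449ℏ

|L| = ℏ√(l(l+1)) = ℏ√(2·3) = √6 ℏ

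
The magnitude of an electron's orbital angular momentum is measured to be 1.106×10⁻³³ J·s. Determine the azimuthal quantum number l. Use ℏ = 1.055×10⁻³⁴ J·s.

Dividing by ℏ: |L|/ℏ ≈ 10.483.
(|L|/ℏ)² = l(l+1) ≈ 109.90 ⇒ l = 10.

l = 10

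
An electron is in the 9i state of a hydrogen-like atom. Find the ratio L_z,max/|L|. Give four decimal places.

The 9i subshell has l = 6.
|L| = √42 ℏ ≈ 6.4807ℏ, while L_z,max = lℏ = 6ℏ.
L_z,max/|L| = 6/√42 = 0.9258.

L_z,max/|L| = 0.9258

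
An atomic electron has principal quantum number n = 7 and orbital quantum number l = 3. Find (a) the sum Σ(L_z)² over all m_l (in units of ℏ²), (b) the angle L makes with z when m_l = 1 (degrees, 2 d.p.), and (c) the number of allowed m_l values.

Σ m_l² = 28, so Σ(L_z)² = 28 ℏ².
For m_l = 1: cos θ = 1/√12, θ ≈ 73.22°.
There are 2l+1 = 7 values of m_l.

Σ(L_z)² = 28 ℏ²; θ(m_l=1) ≈ 73.22°; 7 values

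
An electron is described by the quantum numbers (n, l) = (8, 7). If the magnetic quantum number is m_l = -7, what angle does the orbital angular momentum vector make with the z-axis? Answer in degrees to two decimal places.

|L| = ℏ√(l(l+1)) = 2√14 ℏ.
L_z = m_l ℏ = −7ℏ.
cos θ = L_z/|L| = -7/√56, so θ ≈ 159.30°.

θ ≈ 159.30°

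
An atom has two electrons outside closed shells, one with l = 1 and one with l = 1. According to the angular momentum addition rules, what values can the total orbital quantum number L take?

By the triangle rule, |l₁ − l₂| ≤ L ≤ l₁ + l₂.
L ∈ {0, 1, 2}.

L = 0, 1, 2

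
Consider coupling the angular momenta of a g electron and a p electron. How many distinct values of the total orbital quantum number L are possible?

3

L runs from |4 − 1| = 3 to 4 + 1 = 5.
So L can be 3, 4, 5.
That is 3 values.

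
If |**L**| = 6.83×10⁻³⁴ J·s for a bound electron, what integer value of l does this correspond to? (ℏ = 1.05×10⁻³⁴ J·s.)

l = 6

|L|/ℏ = (6.83×10⁻³⁴)/(1.05×10⁻³⁴) ≈ 6.505.
(|L|/ℏ)² = l(l+1) ≈ 42.31 ⇒ l = 6.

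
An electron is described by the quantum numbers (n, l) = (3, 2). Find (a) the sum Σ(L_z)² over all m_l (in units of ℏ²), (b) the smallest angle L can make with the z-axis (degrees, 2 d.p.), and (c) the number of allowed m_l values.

Σ(L_z)² = 10 ℏ²; θ_min ≈ 35.26°; 5 values

Σ m_l² = 10, so Σ(L_z)² = 10 ℏ².
cos θ_min = 2/√6, so θ_min ≈ 35.26°.
There are 2l+1 = 5 values of m_l.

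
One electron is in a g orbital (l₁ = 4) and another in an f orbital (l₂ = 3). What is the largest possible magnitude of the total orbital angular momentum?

|L_tot|_max = 2√14 ℏ ≈ 7.483ℏ

Angular momentum addition gives L = |l₁ − l₂|, …, l₁ + l₂.
Allowed values: L = 1, 2, 3, 4, 5, 6, 7.
The largest magnitude corresponds to L = 7: |L_tot| = ℏ√(7·8) = 2√14 ℏ.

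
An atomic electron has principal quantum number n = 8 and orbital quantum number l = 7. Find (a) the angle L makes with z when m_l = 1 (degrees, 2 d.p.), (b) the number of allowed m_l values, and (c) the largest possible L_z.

For m_l = 1: cos θ = 1/√56, θ ≈ 82.32°.
There are 2l+1 = 15 values of m_l.
L_z,max = lℏ = 7ℏ.

θ(m_l=1) ≈ 82.32°; 15 values; L_z,max = 7ℏ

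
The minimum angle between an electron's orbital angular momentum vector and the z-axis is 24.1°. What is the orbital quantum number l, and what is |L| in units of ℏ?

l = 5, |L| = √30 ℏ ≈ 5.477ℏ

At minimum angle, m_l = l, so cos θ = l/√(l(l+1)); cos²θ = l/(l+1) = 0.8333.
Solving: l = 5.
Then |L| = ℏ√(5·6) = √30 ℏ.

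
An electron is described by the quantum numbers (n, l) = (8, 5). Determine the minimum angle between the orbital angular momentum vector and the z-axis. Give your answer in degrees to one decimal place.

θ_min ≈ 24.1°

|L|² = l(l+1)ℏ² = 30ℏ², so |L| = √30 ℏ.
The smallest angle corresponds to the largest L_z, i.e. m_l = l = 5, giving L_z = 5ℏ.
cos θ_min = 5/√30, so θ_min ≈ 24.1°.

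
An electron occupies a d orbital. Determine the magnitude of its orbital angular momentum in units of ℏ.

|L| = √6 ℏ ≈ 2.449ℏ

A d state has l = 2.
|L| = ℏ√(l(l+1)) = ℏ√(2·3) = √6 ℏ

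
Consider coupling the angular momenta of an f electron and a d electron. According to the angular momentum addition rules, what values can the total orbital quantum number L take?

L = 1, 2, 3, 4, 5

L runs from |3 − 2| = 1 to 3 + 2 = 5.
So L can be 1, 2, 3, 4, 5.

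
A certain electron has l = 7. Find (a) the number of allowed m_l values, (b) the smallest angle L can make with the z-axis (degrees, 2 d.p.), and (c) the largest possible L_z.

There are 2l+1 = 15 values of m_l.
cos θ_min = 7/√56, so θ_min ≈ 20.70°.
L_z,max = lℏ = 7ℏ.

15 values; θ_min ≈ 20.70°; L_z,max = 7ℏ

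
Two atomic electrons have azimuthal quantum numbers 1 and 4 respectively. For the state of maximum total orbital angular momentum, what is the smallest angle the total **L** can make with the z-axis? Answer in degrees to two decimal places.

Angular momentum addition gives L = |l₁ − l₂|, …, l₁ + l₂.
Allowed values: L = 3, 4, 5.
The maximum is L = 5, with |L_tot| = ℏ√(5·6) = √30 ℏ.
The minimum angle with z is arccos(5/√30) ≈ 24.09°.

θ_min ≈ 24.09°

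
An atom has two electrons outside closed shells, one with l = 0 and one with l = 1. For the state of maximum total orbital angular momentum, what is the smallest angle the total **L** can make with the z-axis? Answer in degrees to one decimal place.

θ_min ≈ 45.0°

L runs from |0 − 1| = 1 to 0 + 1 = 1.
So L can be 1.
The maximum is L = 1, with |L_tot| = ℏ√(1·2) = √2 ℏ.
The minimum angle with z is arccos(1/√2) ≈ 45.0°.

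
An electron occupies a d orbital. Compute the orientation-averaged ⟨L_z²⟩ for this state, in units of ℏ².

⟨L_z²⟩ = 2 ℏ²

For a d orbital, l = 2.
The allowed m_l values are -2, -1, 0, 1, 2.
⟨L_z²⟩ = ℏ²·(Σ m_l²)/(2l+1) = ℏ²·10/5 = 2ℏ².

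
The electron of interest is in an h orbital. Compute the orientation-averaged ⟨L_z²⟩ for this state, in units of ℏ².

⟨L_z²⟩ = 10 ℏ²

The letter h corresponds to l = 5.
The allowed m_l values are -5, -4, -3, -2, -1, 0, 1, 2, 3, 4, 5.
⟨L_z²⟩ = ℏ²·(Σ m_l²)/(2l+1) = ℏ²·110/11 = 10ℏ².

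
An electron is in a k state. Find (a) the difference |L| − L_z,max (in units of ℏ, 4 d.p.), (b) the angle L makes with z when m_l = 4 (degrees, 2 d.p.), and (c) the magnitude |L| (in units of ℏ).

|L|−L_z,max ≈ 0.4833ℏ; θ(m_l=4) ≈ 57.69°; |L| = 2√14 ℏ ≈ 7.483ℏ

A k state has l = 7.
|L| − L_z,max = (2√14 − 7)ℏ ≈ 0.4833ℏ.
For m_l = 4: cos θ = 4/√56, θ ≈ 57.69°.
|L| = ℏ√(7·8) = 2√14 ℏ ≈ 7.483ℏ.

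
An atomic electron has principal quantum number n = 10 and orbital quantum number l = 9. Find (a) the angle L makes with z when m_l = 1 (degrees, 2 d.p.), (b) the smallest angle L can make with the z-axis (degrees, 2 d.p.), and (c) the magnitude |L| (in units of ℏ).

θ(m_l=1) ≈ 83.95°; θ_min ≈ 18.43°; |L| = 3√10 ℏ ≈ 9.487ℏ

For m_l = 1: cos θ = 1/√90, θ ≈ 83.95°.
cos θ_min = 9/√90, so θ_min ≈ 18.43°.
|L| = ℏ√(9·10) = 3√10 ℏ ≈ 9.487ℏ.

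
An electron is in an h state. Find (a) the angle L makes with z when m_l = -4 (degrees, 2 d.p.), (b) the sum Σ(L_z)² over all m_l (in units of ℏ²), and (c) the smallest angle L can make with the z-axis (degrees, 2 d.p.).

θ(m_l=-4) ≈ 136.91°; Σ(L_z)² = 110 ℏ²; θ_min ≈ 24.09°

For an h orbital, l = 5.
For m_l = -4: cos θ = -4/√30, θ ≈ 136.91°.
Σ m_l² = 110, so Σ(L_z)² = 110 ℏ².
cos θ_min = 5/√30, so θ_min ≈ 24.09°.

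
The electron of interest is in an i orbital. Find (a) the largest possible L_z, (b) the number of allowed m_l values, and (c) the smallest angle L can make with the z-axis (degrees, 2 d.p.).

For an i orbital, l = 6.
L_z,max = lℏ = 6ℏ.
There are 2l+1 = 13 values of m_l.
cos θ_min = 6/√42, so θ_min ≈ 22.21°.

L_z,max = 6ℏ; 13 values; θ_min ≈ 22.21°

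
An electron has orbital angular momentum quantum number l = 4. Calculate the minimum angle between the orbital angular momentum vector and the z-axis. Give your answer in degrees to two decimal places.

|L| = ℏ√(l(l+1)) = 2√5 ℏ.
The smallest angle corresponds to the largest L_z, i.e. m_l = l = 4, giving L_z = 4ℏ.
cos θ_min = 4/√20, so θ_min ≈ 26.57°.

θ_min ≈ 26.57°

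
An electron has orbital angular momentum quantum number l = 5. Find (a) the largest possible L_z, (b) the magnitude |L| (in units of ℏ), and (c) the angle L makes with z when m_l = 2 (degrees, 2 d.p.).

L_z,max = 5ℏ; |L| = √30 ℏ ≈ 5.477ℏ; θ(m_l=2) ≈ 68.58°

L_z,max = lℏ = 5ℏ.
|L| = ℏ√(5·6) = √30 ℏ ≈ 5.477ℏ.
For m_l = 2: cos θ = 2/√30, θ ≈ 68.58°.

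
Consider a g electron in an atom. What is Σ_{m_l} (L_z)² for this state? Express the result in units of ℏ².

A g state has l = 4.
The allowed m_l values are -4, -3, -2, -1, 0, 1, 2, 3, 4.
Summing m² from −4 to 4: Σ m_l² = 60.

Σ(L_z)² = 60 ℏ²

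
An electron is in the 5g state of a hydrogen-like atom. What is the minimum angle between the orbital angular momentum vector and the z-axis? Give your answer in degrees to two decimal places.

θ_min ≈ 26.57°

The 5g subshell has l = 4.
|L|² = l(l+1)ℏ² = 20ℏ², so |L| = 2√5 ℏ.
The smallest angle corresponds to the largest L_z, i.e. m_l = l = 4, giving L_z = 4ℏ.
cos θ_min = 4/√20, so θ_min ≈ 26.57°.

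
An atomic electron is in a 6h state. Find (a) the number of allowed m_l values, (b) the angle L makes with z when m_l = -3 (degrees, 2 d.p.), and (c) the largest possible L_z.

For 6h, l = 5.
There are 2l+1 = 11 values of m_l.
For m_l = -3: cos θ = -3/√30, θ ≈ 123.21°.
L_z,max = lℏ = 5ℏ.

11 values; θ(m_l=-3) ≈ 123.21°; L_z,max = 5ℏ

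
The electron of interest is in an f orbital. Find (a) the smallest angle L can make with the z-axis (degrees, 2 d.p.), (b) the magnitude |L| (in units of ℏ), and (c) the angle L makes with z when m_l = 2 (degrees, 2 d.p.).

For an f orbital, l = 3.
cos θ_min = 3/√12, so θ_min ≈ 30.00°.
|L| = ℏ√(3·4) = 2√3 ℏ ≈ 3.464ℏ.
For m_l = 2: cos θ = 2/√12, θ ≈ 54.74°.

θ_min ≈ 30.00°; |L| = 2√3 ℏ ≈ 3.464ℏ; θ(m_l=2) ≈ 54.74°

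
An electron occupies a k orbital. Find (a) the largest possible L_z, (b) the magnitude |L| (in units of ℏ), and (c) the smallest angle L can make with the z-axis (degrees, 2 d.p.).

A k state has l = 7.
L_z,max = lℏ = 7ℏ.
|L| = ℏ√(7·8) = 2√14 ℏ ≈ 7.483ℏ.
cos θ_min = 7/√56, so θ_min ≈ 20.70°.

L_z,max = 7ℏ; |L| = 2√14 ℏ ≈ 7.483ℏ; θ_min ≈ 20.70°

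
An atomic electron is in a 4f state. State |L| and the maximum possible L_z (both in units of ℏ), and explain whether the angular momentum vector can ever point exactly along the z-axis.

4f means n = 4, l = 3.
|L| = 2√3 ℏ ≈ 3.4641ℏ, while L_z,max = lℏ = 3ℏ.
Since |L| > L_z,max, the vector can never point exactly along z; the closest it comes is θ_min = arccos(3/√12) ≈ 30.0°.

No: L_z,max = 3ℏ < |L| = 2√3 ℏ ≈ 3.464ℏ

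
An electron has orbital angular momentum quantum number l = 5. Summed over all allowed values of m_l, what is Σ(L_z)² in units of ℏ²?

Σ(L_z)² = 110 ℏ²

The allowed m_l values are -5, -4, -3, -2, -1, 0, 1, 2, 3, 4, 5.
Σ m_l² = l(l+1)(2l+1)/3 = 5·6·11/3 = 110.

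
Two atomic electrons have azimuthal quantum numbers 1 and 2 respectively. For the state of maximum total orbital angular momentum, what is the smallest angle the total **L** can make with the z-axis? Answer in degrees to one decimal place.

θ_min ≈ 30.0°

L runs from |1 − 2| = 1 to 1 + 2 = 3.
So L can be 1, 2, 3.
The maximum is L = 3, with |L_tot| = ℏ√(3·4) = 2√3 ℏ.
The minimum angle with z is arccos(3/√12) ≈ 30.0°.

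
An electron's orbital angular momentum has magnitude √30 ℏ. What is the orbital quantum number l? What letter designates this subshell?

|L| = ℏ√(l(l+1)), so l(l+1) = 30.
l² + l − 30 = 0 ⇒ l = 5.

l = 5 (h orbital)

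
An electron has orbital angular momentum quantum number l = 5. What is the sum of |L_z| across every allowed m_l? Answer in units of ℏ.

m_l ∈ {-5, -4, -3, -2, -1, 0, 1, 2, 3, 4, 5}.
Σ|m_l| = 2(1+2+…+5) = 30.

Σ|L_z| = 30 ℏ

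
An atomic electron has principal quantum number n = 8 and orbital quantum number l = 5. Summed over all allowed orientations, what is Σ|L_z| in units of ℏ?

Σ|L_z| = 30 ℏ

m_l ∈ {-5, -4, -3, -2, -1, 0, 1, 2, 3, 4, 5}.
Σ|m_l| = 2(1+2+…+5) = 30.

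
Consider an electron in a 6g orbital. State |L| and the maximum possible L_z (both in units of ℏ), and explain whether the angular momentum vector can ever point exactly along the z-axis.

No: L_z,max = 4ℏ < |L| = 2√5 ℏ ≈ 4.472ℏ

6g means n = 6, l = 4.
|L| = 2√5 ℏ ≈ 4.4721ℏ, while L_z,max = lℏ = 4ℏ.
Since |L| > L_z,max, the vector can never point exactly along z; the closest it comes is θ_min = arccos(4/√20) ≈ 26.6°.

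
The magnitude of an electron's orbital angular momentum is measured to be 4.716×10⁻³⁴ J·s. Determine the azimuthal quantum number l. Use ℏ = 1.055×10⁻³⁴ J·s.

In units of ℏ, |L| ≈ 4.470.
l(l+1) ≈ 4.470² ≈ 19.98, so l = 4.

l = 4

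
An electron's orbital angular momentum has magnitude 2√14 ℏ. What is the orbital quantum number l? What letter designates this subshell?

l = 7 (k orbital)

|L| = ℏ√(l(l+1)), so l(l+1) = 56.
The positive root is l = 7.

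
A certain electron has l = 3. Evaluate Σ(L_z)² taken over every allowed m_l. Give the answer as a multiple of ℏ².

m_l runs from −3 to 3, i.e. {-3, -2, -1, 0, 1, 2, 3}.
Σ m_l² = 2·(1 + 4 + 9) = 28.

Σ(L_z)² = 28 ℏ²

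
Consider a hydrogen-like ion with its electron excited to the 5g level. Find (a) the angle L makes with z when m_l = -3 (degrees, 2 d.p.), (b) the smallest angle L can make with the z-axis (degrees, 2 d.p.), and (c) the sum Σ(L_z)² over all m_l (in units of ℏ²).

The 5g level has l = 4.
For m_l = -3: cos θ = -3/√20, θ ≈ 132.13°.
cos θ_min = 4/√20, so θ_min ≈ 26.57°.
Σ m_l² = 60, so Σ(L_z)² = 60 ℏ².

θ(m_l=-3) ≈ 132.13°; θ_min ≈ 26.57°; Σ(L_z)² = 60 ℏ²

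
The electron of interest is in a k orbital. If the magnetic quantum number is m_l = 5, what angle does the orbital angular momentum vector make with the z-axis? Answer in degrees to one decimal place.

θ ≈ 48.1°

A k state has l = 7.
|L| = ℏ√(l(l+1)) = 2√14 ℏ.
L_z = m_l ℏ = 5ℏ.
cos θ = L_z/|L| = 5/√56, so θ ≈ 48.1°.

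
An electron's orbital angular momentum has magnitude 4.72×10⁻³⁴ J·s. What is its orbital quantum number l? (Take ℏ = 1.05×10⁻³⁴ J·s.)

l = 4

|L|/ℏ = (4.72×10⁻³⁴)/(1.05×10⁻³⁴) ≈ 4.495.
Set l(l+1) = 20.21; the integer solution is l = 4.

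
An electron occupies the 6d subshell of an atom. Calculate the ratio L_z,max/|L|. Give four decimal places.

L_z,max/|L| = 0.8165

For 6d, l = 2.
|L| = √6 ℏ ≈ 2.4495ℏ, while L_z,max = lℏ = 2ℏ.
L_z,max/|L| = 2/√6 = 0.8165.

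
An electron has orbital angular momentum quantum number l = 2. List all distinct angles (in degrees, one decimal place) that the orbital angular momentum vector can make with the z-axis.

|L|² = l(l+1)ℏ² = 6ℏ², so |L| = √6 ℏ.
cos θ = m_l/√6 for each m_l ∈ {-2, -1, 0, 1, 2}.

θ ∈ {35.3°, 65.9°, 90.0°, 114.1°, 144.7°}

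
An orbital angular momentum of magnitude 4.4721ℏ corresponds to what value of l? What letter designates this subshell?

l = 4 (g orbital)

(|L|/ℏ)² = l(l+1) = 20.
The positive root is l = 4.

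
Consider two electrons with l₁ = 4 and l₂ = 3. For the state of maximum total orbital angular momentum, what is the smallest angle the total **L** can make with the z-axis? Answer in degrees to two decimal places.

L runs from |4 − 3| = 1 to 4 + 3 = 7.
So L can be 1, 2, 3, 4, 5, 6, 7.
The maximum is L = 7, with |L_tot| = ℏ√(7·8) = 2√14 ℏ.
The minimum angle with z is arccos(7/√56) ≈ 20.70°.

θ_min ≈ 20.70°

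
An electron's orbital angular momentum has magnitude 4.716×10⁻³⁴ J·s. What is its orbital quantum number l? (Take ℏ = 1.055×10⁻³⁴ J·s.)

In units of ℏ, |L| ≈ 4.470.
Set l(l+1) = 19.98; the integer solution is l = 4.

l = 4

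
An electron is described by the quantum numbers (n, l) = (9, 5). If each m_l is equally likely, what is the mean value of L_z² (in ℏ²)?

The allowed m_l values are -5, -4, -3, -2, -1, 0, 1, 2, 3, 4, 5.
Average of L_z² over 11 states: 110/11 ℏ² = 10 ℏ².

⟨L_z²⟩ = 10 ℏ²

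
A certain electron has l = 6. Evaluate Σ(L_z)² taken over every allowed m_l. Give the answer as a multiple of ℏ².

The allowed m_l values are -6, -5, -4, -3, -2, -1, 0, 1, 2, 3, 4, 5, 6.
Σ m_l² = l(l+1)(2l+1)/3 = 6·7·13/3 = 182.

Σ(L_z)² = 182 ℏ²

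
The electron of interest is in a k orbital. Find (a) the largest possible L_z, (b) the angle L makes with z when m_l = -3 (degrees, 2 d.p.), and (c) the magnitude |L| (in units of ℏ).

L_z,max = 7ℏ; θ(m_l=-3) ≈ 113.63°; |L| = 2√14 ℏ ≈ 7.483ℏ

For a k orbital, l = 7.
L_z,max = lℏ = 7ℏ.
For m_l = -3: cos θ = -3/√56, θ ≈ 113.63°.
|L| = ℏ√(7·8) = 2√14 ℏ ≈ 7.483ℏ.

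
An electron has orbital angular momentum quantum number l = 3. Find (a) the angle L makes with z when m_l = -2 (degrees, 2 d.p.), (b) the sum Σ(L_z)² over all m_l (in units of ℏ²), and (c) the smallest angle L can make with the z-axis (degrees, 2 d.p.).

θ(m_l=-2) ≈ 125.26°; Σ(L_z)² = 28 ℏ²; θ_min ≈ 30.00°

For m_l = -2: cos θ = -2/√12, θ ≈ 125.26°.
Σ m_l² = 28, so Σ(L_z)² = 28 ℏ².
cos θ_min = 3/√12, so θ_min ≈ 30.00°.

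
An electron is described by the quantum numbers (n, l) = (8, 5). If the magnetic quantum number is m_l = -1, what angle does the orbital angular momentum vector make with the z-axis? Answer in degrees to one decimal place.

θ ≈ 100.5°

|L| = √(l(l+1)) ℏ = √30 ℏ.
L_z = m_l ℏ = −1ℏ.
cos θ = L_z/|L| = -1/√30, so θ ≈ 100.5°.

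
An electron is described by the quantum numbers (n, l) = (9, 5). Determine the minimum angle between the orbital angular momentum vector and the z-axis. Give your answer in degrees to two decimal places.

|L| = ℏ√(l(l+1)) = √30 ℏ.
The smallest angle corresponds to the largest L_z, i.e. m_l = l = 5, giving L_z = 5ℏ.
cos θ_min = 5/√30, so θ_min ≈ 24.09°.

θ_min ≈ 24.09°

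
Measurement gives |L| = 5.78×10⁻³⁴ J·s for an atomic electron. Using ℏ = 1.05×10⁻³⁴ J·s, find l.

In units of ℏ, |L| ≈ 5.505.
Set l(l+1) = 30.30; the integer solution is l = 5.

l = 5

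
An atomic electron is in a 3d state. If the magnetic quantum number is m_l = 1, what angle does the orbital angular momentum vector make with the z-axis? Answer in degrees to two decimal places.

θ ≈ 65.91°

For 3d, l = 2.
|L| = √(l(l+1)) ℏ = √6 ℏ.
L_z = m_l ℏ = 1ℏ.
cos θ = L_z/|L| = 1/√6, so θ ≈ 65.91°.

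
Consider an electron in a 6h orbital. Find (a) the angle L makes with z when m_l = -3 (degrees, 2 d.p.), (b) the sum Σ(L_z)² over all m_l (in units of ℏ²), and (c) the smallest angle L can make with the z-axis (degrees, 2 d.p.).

θ(m_l=-3) ≈ 123.21°; Σ(L_z)² = 110 ℏ²; θ_min ≈ 24.09°

6h means n = 6, l = 5.
For m_l = -3: cos θ = -3/√30, θ ≈ 123.21°.
Σ m_l² = 110, so Σ(L_z)² = 110 ℏ².
cos θ_min = 5/√30, so θ_min ≈ 24.09°.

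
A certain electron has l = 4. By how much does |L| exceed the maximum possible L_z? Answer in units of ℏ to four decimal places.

|L| = 2√5 ℏ ≈ 4.4721ℏ, while L_z,max = lℏ = 4ℏ.
The difference is (2√5 − 4)ℏ ≈ 0.4721ℏ.

|L| − L_z,max ≈ 0.4721ℏ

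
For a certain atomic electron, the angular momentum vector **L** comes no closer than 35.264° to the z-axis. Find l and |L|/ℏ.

cos²θ_min = l/(l+1) = 0.6667.
Solving: l = 2.
Then |L| = ℏ√(2·3) = √6 ℏ.

l = 2, |L| = √6 ℏ ≈ 2.449ℏ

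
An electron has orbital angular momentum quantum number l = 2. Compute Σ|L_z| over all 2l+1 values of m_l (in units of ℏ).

m_l runs from −2 to 2, i.e. {-2, -1, 0, 1, 2}.
Σ|m_l| = l(l+1) = 6.

Σ|L_z| = 6 ℏ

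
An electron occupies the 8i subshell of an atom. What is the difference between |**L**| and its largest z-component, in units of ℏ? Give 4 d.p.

|L| − L_z,max ≈ 0.4807ℏ

8i means n = 8, l = 6.
|L| = √42 ℏ ≈ 6.4807ℏ, while L_z,max = lℏ = 6ℏ.
The difference is (√42 − 6)ℏ ≈ 0.4807ℏ.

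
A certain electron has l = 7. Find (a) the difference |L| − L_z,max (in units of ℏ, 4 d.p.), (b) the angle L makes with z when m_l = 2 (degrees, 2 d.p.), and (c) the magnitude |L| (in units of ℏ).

|L| − L_z,max = (2√14 − 7)ℏ ≈ 0.4833ℏ.
For m_l = 2: cos θ = 2/√56, θ ≈ 74.50°.
|L| = ℏ√(7·8) = 2√14 ℏ ≈ 7.483ℏ.

|L|−L_z,max ≈ 0.4833ℏ; θ(m_l=2) ≈ 74.50°; |L| = 2√14 ℏ ≈ 7.483ℏ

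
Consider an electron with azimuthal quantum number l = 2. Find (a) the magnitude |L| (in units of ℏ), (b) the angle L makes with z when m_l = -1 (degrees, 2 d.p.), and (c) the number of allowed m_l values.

|L| = √6 ℏ ≈ 2.449ℏ; θ(m_l=-1) ≈ 114.09°; 5 values

|L| = ℏ√(2·3) = √6 ℏ ≈ 2.449ℏ.
For m_l = -1: cos θ = -1/√6, θ ≈ 114.09°.
There are 2l+1 = 5 values of m_l.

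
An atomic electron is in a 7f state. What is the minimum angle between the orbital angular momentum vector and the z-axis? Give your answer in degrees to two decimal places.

θ_min ≈ 30.00°

For 7f, l = 3.
|L| = ℏ√(l(l+1)) = 2√3 ℏ.
The smallest angle corresponds to the largest L_z, i.e. m_l = l = 3, giving L_z = 3ℏ.
cos θ_min = 3/√12, so θ_min ≈ 30.00°.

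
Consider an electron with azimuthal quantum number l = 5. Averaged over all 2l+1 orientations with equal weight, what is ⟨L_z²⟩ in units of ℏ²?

m_l runs from −5 to 5, i.e. {-5, -4, -3, -2, -1, 0, 1, 2, 3, 4, 5}.
Average of L_z² over 11 states: 110/11 ℏ² = 10 ℏ².

⟨L_z²⟩ = 10 ℏ²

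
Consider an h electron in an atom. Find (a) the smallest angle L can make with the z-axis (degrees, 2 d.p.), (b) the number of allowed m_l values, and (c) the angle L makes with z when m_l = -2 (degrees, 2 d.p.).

The letter h corresponds to l = 5.
cos θ_min = 5/√30, so θ_min ≈ 24.09°.
There are 2l+1 = 11 values of m_l.
For m_l = -2: cos θ = -2/√30, θ ≈ 111.42°.

θ_min ≈ 24.09°; 11 values; θ(m_l=-2) ≈ 111.42°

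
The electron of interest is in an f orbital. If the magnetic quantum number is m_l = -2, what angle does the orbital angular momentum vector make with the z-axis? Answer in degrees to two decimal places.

θ ≈ 125.26°

For an f orbital, l = 3.
|L| = √(l(l+1)) ℏ = 2√3 ℏ.
L_z = m_l ℏ = −2ℏ.
cos θ = L_z/|L| = -2/√12, so θ ≈ 125.26°.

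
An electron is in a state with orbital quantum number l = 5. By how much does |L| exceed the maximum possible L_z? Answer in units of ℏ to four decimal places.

|L| = √30 ℏ ≈ 5.4772ℏ, while L_z,max = lℏ = 5ℏ.
The difference is (√30 − 5)ℏ ≈ 0.4772ℏ.

|L| − L_z,max ≈ 0.4772ℏ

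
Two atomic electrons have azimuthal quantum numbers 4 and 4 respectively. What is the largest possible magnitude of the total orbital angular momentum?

By the triangle rule, |l₁ − l₂| ≤ L ≤ l₁ + l₂.
Allowed values: L = 0, 1, 2, 3, 4, 5, 6, 7, 8.
The largest magnitude corresponds to L = 8: |L_tot| = ℏ√(8·9) = 6√2 ℏ.

|L_tot|_max = 6√2 ℏ ≈ 8.485ℏ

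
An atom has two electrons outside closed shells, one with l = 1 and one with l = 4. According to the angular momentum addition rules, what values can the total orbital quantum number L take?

L = 3, 4, 5

L runs from |1 − 4| = 3 to 1 + 4 = 5.
Allowed values: L = 3, 4, 5.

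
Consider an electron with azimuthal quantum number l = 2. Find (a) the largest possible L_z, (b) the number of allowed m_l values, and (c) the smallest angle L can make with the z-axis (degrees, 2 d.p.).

L_z,max = lℏ = 2ℏ.
There are 2l+1 = 5 values of m_l.
cos θ_min = 2/√6, so θ_min ≈ 35.26°.

L_z,max = 2ℏ; 5 values; θ_min ≈ 35.26°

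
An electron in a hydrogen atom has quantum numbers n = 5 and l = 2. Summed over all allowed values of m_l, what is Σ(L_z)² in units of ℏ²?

m_l runs from −2 to 2, i.e. {-2, -1, 0, 1, 2}.
Σ m_l² = 2·(1 + 4) = 10.

Σ(L_z)² = 10 ℏ²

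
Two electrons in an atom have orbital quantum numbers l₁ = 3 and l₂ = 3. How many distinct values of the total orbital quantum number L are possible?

Angular momentum addition gives L = |l₁ − l₂|, …, l₁ + l₂.
So L can be 0, 1, 2, 3, 4, 5, 6.
That is 7 values.

7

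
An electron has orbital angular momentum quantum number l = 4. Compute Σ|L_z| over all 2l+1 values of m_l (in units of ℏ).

Σ|L_z| = 20 ℏ

m_l runs from −4 to 4, i.e. {-4, -3, -2, -1, 0, 1, 2, 3, 4}.
Σ|m_l| = 2·4(4+1)/2 = 20.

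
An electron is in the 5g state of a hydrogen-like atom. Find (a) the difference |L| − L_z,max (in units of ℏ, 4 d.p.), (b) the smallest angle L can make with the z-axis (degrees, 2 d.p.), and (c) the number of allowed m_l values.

5g means n = 5, l = 4.
|L| − L_z,max = (2√5 − 4)ℏ ≈ 0.4721ℏ.
cos θ_min = 4/√20, so θ_min ≈ 26.57°.
There are 2l+1 = 9 values of m_l.

|L|−L_z,max ≈ 0.4721ℏ; θ_min ≈ 26.57°; 9 values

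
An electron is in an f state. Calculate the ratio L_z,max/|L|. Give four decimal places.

L_z,max/|L| = 0.8660

For an f orbital, l = 3.
|L| = 2√3 ℏ ≈ 3.4641ℏ, while L_z,max = lℏ = 3ℏ.
L_z,max/|L| = 3/√12 = 0.8660.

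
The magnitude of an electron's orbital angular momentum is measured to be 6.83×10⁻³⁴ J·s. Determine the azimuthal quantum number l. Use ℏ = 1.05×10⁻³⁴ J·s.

|L|/ℏ = (6.83×10⁻³⁴)/(1.05×10⁻³⁴) ≈ 6.505.
l(l+1) ≈ 6.505² ≈ 42.31, so l = 6.

l = 6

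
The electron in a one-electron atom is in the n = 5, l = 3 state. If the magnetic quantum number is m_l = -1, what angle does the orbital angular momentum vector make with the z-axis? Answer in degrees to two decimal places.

|L|² = l(l+1)ℏ² = 12ℏ², so |L| = 2√3 ℏ.
L_z = m_l ℏ = −1ℏ.
cos θ = L_z/|L| = -1/√12, so θ ≈ 106.78°.

θ ≈ 106.78°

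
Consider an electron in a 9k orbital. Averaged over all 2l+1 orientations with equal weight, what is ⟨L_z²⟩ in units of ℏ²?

⟨L_z²⟩ = 18.67 ℏ²

9k means n = 9, l = 7.
m_l ∈ {-7, -6, -5, -4, -3, -2, -1, 0, 1, 2, 3, 4, 5, 6, 7}.
Average of L_z² over 15 states: 280/15 ℏ² = 18.67 ℏ².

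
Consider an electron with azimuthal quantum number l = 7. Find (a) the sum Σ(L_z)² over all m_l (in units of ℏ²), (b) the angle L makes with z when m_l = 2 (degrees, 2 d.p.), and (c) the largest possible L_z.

Σ m_l² = 280, so Σ(L_z)² = 280 ℏ².
For m_l = 2: cos θ = 2/√56, θ ≈ 74.50°.
L_z,max = lℏ = 7ℏ.

Σ(L_z)² = 280 ℏ²; θ(m_l=2) ≈ 74.50°; L_z,max = 7ℏ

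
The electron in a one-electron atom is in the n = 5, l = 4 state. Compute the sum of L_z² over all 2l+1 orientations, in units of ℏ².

Σ(L_z)² = 60 ℏ²

The allowed m_l values are -4, -3, -2, -1, 0, 1, 2, 3, 4.
Summing m² from −4 to 4: Σ m_l² = 60.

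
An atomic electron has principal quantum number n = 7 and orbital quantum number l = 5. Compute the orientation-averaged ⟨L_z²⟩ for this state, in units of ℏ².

m_l ∈ {-5, -4, -3, -2, -1, 0, 1, 2, 3, 4, 5}.
Average of L_z² over 11 states: 110/11 ℏ² = 10 ℏ².

⟨L_z²⟩ = 10 ℏ²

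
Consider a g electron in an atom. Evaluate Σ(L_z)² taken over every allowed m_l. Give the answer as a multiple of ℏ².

The letter g corresponds to l = 4.
The allowed m_l values are -4, -3, -2, -1, 0, 1, 2, 3, 4.
Summing m² from −4 to 4: Σ m_l² = 60.

Σ(L_z)² = 60 ℏ²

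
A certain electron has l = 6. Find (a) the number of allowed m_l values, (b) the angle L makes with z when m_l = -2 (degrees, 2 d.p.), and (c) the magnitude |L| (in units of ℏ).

There are 2l+1 = 13 values of m_l.
For m_l = -2: cos θ = -2/√42, θ ≈ 107.98°.
|L| = ℏ√(6·7) = √42 ℏ ≈ 6.481ℏ.

13 values; θ(m_l=-2) ≈ 107.98°; |L| = √42 ℏ ≈ 6.481ℏ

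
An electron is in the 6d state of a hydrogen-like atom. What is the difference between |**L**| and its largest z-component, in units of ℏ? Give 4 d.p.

|L| − L_z,max ≈ 0.4495ℏ

The 6d subshell has l = 2.
|L| = √6 ℏ ≈ 2.4495ℏ, while L_z,max = lℏ = 2ℏ.
The difference is (√6 − 2)ℏ ≈ 0.4495ℏ.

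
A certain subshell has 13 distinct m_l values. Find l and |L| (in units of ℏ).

13 = 2l + 1, so l = (13−1)/2 = 6.
|L| = ℏ√(l(l+1)) = ℏ√(6·7) = √42 ℏ.

l = 6, |L| = √42 ℏ ≈ 6.481ℏ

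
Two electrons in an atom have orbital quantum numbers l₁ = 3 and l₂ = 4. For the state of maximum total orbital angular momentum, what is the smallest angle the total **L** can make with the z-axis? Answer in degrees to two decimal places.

Angular momentum addition gives L = |l₁ − l₂|, …, l₁ + l₂.
Allowed values: L = 1, 2, 3, 4, 5, 6, 7.
The maximum is L = 7, with |L_tot| = ℏ√(7·8) = 2√14 ℏ.
The minimum angle with z is arccos(7/√56) ≈ 20.70°.

θ_min ≈ 20.70°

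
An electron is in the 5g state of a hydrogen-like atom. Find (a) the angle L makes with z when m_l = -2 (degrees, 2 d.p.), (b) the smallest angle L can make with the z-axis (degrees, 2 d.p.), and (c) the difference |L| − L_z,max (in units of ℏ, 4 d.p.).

θ(m_l=-2) ≈ 116.57°; θ_min ≈ 26.57°; |L|−L_z,max ≈ 0.4721ℏ

For 5g, l = 4.
For m_l = -2: cos θ = -2/√20, θ ≈ 116.57°.
cos θ_min = 4/√20, so θ_min ≈ 26.57°.
|L| − L_z,max = (2√5 − 4)ℏ ≈ 0.4721ℏ.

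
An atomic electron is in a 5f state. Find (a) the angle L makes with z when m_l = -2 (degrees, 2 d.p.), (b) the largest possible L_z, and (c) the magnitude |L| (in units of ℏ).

θ(m_l=-2) ≈ 125.26°; L_z,max = 3ℏ; |L| = 2√3 ℏ ≈ 3.464ℏ

5f means n = 5, l = 3.
For m_l = -2: cos θ = -2/√12, θ ≈ 125.26°.
L_z,max = lℏ = 3ℏ.
|L| = ℏ√(3·4) = 2√3 ℏ ≈ 3.464ℏ.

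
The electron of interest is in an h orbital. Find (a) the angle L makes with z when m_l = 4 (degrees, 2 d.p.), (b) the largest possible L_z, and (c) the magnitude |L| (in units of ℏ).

For an h orbital, l = 5.
For m_l = 4: cos θ = 4/√30, θ ≈ 43.09°.
L_z,max = lℏ = 5ℏ.
|L| = ℏ√(5·6) = √30 ℏ ≈ 5.477ℏ.

θ(m_l=4) ≈ 43.09°; L_z,max = 5ℏ; |L| = √30 ℏ ≈ 5.477ℏ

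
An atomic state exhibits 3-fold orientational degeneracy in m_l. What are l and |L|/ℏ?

l = 1, |L| = √2 ℏ ≈ 1.414ℏ

2l + 1 = 3 ⇒ l = 1.
Then |L| = √(l(l+1)) ℏ = √2 ℏ.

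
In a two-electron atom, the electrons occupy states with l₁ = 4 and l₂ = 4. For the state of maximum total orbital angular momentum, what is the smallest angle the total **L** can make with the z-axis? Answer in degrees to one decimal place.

θ_min ≈ 19.5°

By the triangle rule, |l₁ − l₂| ≤ L ≤ l₁ + l₂.
Allowed values: L = 0, 1, 2, 3, 4, 5, 6, 7, 8.
The maximum is L = 8, with |L_tot| = ℏ√(8·9) = 6√2 ℏ.
The minimum angle with z is arccos(8/√72) ≈ 19.5°.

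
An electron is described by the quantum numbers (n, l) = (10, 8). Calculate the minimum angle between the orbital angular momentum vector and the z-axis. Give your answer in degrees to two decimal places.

θ_min ≈ 19.47°

|L| = ℏ√(l(l+1)) = 6√2 ℏ.
The smallest angle corresponds to the largest L_z, i.e. m_l = l = 8, giving L_z = 8ℏ.
cos θ_min = 8/√72, so θ_min ≈ 19.47°.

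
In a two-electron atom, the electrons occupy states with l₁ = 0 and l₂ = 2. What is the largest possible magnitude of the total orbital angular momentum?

|L_tot|_max = √6 ℏ ≈ 2.449ℏ

By the triangle rule, |l₁ − l₂| ≤ L ≤ l₁ + l₂.
So L can be 2.
The largest magnitude corresponds to L = 2: |L_tot| = ℏ√(2·3) = √6 ℏ.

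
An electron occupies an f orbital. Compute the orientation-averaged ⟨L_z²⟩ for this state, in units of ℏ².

⟨L_z²⟩ = 4 ℏ²

An f state has l = 3.
m_l ∈ {-3, -2, -1, 0, 1, 2, 3}.
Average of L_z² over 7 states: 28/7 ℏ² = 4 ℏ².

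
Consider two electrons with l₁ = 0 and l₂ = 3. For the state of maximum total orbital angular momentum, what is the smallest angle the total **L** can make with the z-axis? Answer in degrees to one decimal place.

θ_min ≈ 30.0°

L runs from |0 − 3| = 3 to 0 + 3 = 3.
L ∈ {3}.
The maximum is L = 3, with |L_tot| = ℏ√(3·4) = 2√3 ℏ.
The minimum angle with z is arccos(3/√12) ≈ 30.0°.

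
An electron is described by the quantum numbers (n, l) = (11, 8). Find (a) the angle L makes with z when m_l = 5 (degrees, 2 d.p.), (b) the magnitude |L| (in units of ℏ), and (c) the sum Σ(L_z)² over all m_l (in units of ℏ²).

For m_l = 5: cos θ = 5/√72, θ ≈ 53.90°.
|L| = ℏ√(8·9) = 6√2 ℏ ≈ 8.485ℏ.
Σ m_l² = 408, so Σ(L_z)² = 408 ℏ².

θ(m_l=5) ≈ 53.90°; |L| = 6√2 ℏ ≈ 8.485ℏ; Σ(L_z)² = 408 ℏ²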